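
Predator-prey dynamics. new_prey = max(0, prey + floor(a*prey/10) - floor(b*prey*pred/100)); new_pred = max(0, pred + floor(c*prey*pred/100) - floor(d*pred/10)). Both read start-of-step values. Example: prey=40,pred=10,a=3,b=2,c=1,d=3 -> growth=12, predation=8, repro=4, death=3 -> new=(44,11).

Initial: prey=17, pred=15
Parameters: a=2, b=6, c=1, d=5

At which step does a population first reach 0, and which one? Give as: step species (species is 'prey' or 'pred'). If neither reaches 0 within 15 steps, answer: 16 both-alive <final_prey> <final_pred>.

Step 1: prey: 17+3-15=5; pred: 15+2-7=10
Step 2: prey: 5+1-3=3; pred: 10+0-5=5
Step 3: prey: 3+0-0=3; pred: 5+0-2=3
Step 4: prey: 3+0-0=3; pred: 3+0-1=2
Step 5: prey: 3+0-0=3; pred: 2+0-1=1
Step 6: prey: 3+0-0=3; pred: 1+0-0=1
Steps 7-15: state stable at prey=3, pred=1 (no change)
No extinction within 15 steps

Answer: 16 both-alive 3 1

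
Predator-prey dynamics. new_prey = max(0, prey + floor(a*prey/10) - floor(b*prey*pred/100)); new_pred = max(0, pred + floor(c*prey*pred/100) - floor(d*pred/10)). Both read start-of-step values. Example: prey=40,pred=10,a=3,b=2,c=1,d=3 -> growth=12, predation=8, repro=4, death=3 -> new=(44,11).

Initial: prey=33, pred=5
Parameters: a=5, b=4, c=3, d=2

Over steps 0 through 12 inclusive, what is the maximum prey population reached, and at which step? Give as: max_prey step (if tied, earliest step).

Answer: 51 2

Derivation:
Step 1: prey: 33+16-6=43; pred: 5+4-1=8
Step 2: prey: 43+21-13=51; pred: 8+10-1=17
Step 3: prey: 51+25-34=42; pred: 17+26-3=40
Step 4: prey: 42+21-67=0; pred: 40+50-8=82
Step 5: prey: 0+0-0=0; pred: 82+0-16=66
Step 6: prey: 0+0-0=0; pred: 66+0-13=53
Step 7: prey: 0+0-0=0; pred: 53+0-10=43
Step 8: prey: 0+0-0=0; pred: 43+0-8=35
Step 9: prey: 0+0-0=0; pred: 35+0-7=28
Step 10: prey: 0+0-0=0; pred: 28+0-5=23
Step 11: prey: 0+0-0=0; pred: 23+0-4=19
Step 12: prey: 0+0-0=0; pred: 19+0-3=16
Max prey = 51 at step 2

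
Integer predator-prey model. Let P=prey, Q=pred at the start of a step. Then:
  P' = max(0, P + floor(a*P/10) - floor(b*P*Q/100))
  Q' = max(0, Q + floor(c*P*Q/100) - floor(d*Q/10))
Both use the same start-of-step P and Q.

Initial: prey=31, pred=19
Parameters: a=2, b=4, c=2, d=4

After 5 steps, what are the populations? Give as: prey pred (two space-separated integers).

Answer: 1 5

Derivation:
Step 1: prey: 31+6-23=14; pred: 19+11-7=23
Step 2: prey: 14+2-12=4; pred: 23+6-9=20
Step 3: prey: 4+0-3=1; pred: 20+1-8=13
Step 4: prey: 1+0-0=1; pred: 13+0-5=8
Step 5: prey: 1+0-0=1; pred: 8+0-3=5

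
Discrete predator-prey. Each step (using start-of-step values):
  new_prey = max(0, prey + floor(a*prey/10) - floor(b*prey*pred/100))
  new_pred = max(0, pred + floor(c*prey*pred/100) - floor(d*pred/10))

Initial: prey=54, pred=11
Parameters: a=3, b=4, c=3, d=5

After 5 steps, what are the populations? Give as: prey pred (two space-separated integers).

Answer: 0 12

Derivation:
Step 1: prey: 54+16-23=47; pred: 11+17-5=23
Step 2: prey: 47+14-43=18; pred: 23+32-11=44
Step 3: prey: 18+5-31=0; pred: 44+23-22=45
Step 4: prey: 0+0-0=0; pred: 45+0-22=23
Step 5: prey: 0+0-0=0; pred: 23+0-11=12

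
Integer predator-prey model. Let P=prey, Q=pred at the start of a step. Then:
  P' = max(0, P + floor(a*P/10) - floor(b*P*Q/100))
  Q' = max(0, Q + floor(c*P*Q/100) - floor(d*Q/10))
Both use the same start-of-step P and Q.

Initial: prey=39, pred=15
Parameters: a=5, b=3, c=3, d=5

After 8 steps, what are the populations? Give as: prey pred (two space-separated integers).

Step 1: prey: 39+19-17=41; pred: 15+17-7=25
Step 2: prey: 41+20-30=31; pred: 25+30-12=43
Step 3: prey: 31+15-39=7; pred: 43+39-21=61
Step 4: prey: 7+3-12=0; pred: 61+12-30=43
Step 5: prey: 0+0-0=0; pred: 43+0-21=22
Step 6: prey: 0+0-0=0; pred: 22+0-11=11
Step 7: prey: 0+0-0=0; pred: 11+0-5=6
Step 8: prey: 0+0-0=0; pred: 6+0-3=3

Answer: 0 3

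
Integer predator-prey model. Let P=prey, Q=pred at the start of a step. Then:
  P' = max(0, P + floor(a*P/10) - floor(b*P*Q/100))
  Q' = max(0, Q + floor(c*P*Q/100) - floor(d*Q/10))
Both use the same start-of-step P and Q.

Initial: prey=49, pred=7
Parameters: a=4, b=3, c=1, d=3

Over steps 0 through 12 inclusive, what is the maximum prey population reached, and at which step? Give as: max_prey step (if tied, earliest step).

Answer: 76 4

Derivation:
Step 1: prey: 49+19-10=58; pred: 7+3-2=8
Step 2: prey: 58+23-13=68; pred: 8+4-2=10
Step 3: prey: 68+27-20=75; pred: 10+6-3=13
Step 4: prey: 75+30-29=76; pred: 13+9-3=19
Step 5: prey: 76+30-43=63; pred: 19+14-5=28
Step 6: prey: 63+25-52=36; pred: 28+17-8=37
Step 7: prey: 36+14-39=11; pred: 37+13-11=39
Step 8: prey: 11+4-12=3; pred: 39+4-11=32
Step 9: prey: 3+1-2=2; pred: 32+0-9=23
Step 10: prey: 2+0-1=1; pred: 23+0-6=17
Step 11: prey: 1+0-0=1; pred: 17+0-5=12
Step 12: prey: 1+0-0=1; pred: 12+0-3=9
Max prey = 76 at step 4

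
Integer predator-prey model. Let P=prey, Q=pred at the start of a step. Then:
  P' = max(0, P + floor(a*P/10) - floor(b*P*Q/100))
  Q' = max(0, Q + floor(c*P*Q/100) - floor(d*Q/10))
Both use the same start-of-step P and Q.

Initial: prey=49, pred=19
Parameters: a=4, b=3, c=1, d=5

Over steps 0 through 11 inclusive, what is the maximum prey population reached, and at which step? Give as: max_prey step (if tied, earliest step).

Step 1: prey: 49+19-27=41; pred: 19+9-9=19
Step 2: prey: 41+16-23=34; pred: 19+7-9=17
Step 3: prey: 34+13-17=30; pred: 17+5-8=14
Step 4: prey: 30+12-12=30; pred: 14+4-7=11
Step 5: prey: 30+12-9=33; pred: 11+3-5=9
Step 6: prey: 33+13-8=38; pred: 9+2-4=7
Step 7: prey: 38+15-7=46; pred: 7+2-3=6
Step 8: prey: 46+18-8=56; pred: 6+2-3=5
Step 9: prey: 56+22-8=70; pred: 5+2-2=5
Step 10: prey: 70+28-10=88; pred: 5+3-2=6
Step 11: prey: 88+35-15=108; pred: 6+5-3=8
Max prey = 108 at step 11

Answer: 108 11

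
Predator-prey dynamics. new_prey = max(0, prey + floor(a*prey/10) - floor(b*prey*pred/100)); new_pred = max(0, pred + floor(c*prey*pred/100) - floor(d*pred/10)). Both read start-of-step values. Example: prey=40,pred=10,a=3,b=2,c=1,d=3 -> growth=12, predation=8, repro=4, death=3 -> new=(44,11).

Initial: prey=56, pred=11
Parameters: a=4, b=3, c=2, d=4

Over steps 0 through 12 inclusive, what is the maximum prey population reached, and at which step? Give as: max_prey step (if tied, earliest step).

Step 1: prey: 56+22-18=60; pred: 11+12-4=19
Step 2: prey: 60+24-34=50; pred: 19+22-7=34
Step 3: prey: 50+20-51=19; pred: 34+34-13=55
Step 4: prey: 19+7-31=0; pred: 55+20-22=53
Step 5: prey: 0+0-0=0; pred: 53+0-21=32
Step 6: prey: 0+0-0=0; pred: 32+0-12=20
Step 7: prey: 0+0-0=0; pred: 20+0-8=12
Step 8: prey: 0+0-0=0; pred: 12+0-4=8
Step 9: prey: 0+0-0=0; pred: 8+0-3=5
Step 10: prey: 0+0-0=0; pred: 5+0-2=3
Step 11: prey: 0+0-0=0; pred: 3+0-1=2
Step 12: prey: 0+0-0=0; pred: 2+0-0=2
Max prey = 60 at step 1

Answer: 60 1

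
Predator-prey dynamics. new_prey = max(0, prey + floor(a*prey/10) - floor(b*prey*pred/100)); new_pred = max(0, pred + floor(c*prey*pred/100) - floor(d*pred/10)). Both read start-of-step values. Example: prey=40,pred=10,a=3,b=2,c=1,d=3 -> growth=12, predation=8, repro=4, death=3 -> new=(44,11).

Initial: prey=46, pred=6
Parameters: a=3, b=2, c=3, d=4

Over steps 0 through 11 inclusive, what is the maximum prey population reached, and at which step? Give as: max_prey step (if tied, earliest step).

Step 1: prey: 46+13-5=54; pred: 6+8-2=12
Step 2: prey: 54+16-12=58; pred: 12+19-4=27
Step 3: prey: 58+17-31=44; pred: 27+46-10=63
Step 4: prey: 44+13-55=2; pred: 63+83-25=121
Step 5: prey: 2+0-4=0; pred: 121+7-48=80
Step 6: prey: 0+0-0=0; pred: 80+0-32=48
Step 7: prey: 0+0-0=0; pred: 48+0-19=29
Step 8: prey: 0+0-0=0; pred: 29+0-11=18
Step 9: prey: 0+0-0=0; pred: 18+0-7=11
Step 10: prey: 0+0-0=0; pred: 11+0-4=7
Step 11: prey: 0+0-0=0; pred: 7+0-2=5
Max prey = 58 at step 2

Answer: 58 2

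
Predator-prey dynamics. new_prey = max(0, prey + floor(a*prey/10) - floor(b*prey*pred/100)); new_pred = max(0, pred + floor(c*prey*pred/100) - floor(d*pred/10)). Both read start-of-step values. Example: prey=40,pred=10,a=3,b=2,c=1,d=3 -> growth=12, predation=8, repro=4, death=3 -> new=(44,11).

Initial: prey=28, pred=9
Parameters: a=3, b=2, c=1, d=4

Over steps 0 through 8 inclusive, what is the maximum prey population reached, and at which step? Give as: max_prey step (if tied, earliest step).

Step 1: prey: 28+8-5=31; pred: 9+2-3=8
Step 2: prey: 31+9-4=36; pred: 8+2-3=7
Step 3: prey: 36+10-5=41; pred: 7+2-2=7
Step 4: prey: 41+12-5=48; pred: 7+2-2=7
Step 5: prey: 48+14-6=56; pred: 7+3-2=8
Step 6: prey: 56+16-8=64; pred: 8+4-3=9
Step 7: prey: 64+19-11=72; pred: 9+5-3=11
Step 8: prey: 72+21-15=78; pred: 11+7-4=14
Max prey = 78 at step 8

Answer: 78 8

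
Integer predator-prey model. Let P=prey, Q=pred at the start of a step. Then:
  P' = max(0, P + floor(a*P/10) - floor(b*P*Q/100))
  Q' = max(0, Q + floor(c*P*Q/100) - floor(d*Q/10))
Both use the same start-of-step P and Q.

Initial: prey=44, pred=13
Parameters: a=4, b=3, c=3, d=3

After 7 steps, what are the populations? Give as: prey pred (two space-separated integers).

Answer: 0 20

Derivation:
Step 1: prey: 44+17-17=44; pred: 13+17-3=27
Step 2: prey: 44+17-35=26; pred: 27+35-8=54
Step 3: prey: 26+10-42=0; pred: 54+42-16=80
Step 4: prey: 0+0-0=0; pred: 80+0-24=56
Step 5: prey: 0+0-0=0; pred: 56+0-16=40
Step 6: prey: 0+0-0=0; pred: 40+0-12=28
Step 7: prey: 0+0-0=0; pred: 28+0-8=20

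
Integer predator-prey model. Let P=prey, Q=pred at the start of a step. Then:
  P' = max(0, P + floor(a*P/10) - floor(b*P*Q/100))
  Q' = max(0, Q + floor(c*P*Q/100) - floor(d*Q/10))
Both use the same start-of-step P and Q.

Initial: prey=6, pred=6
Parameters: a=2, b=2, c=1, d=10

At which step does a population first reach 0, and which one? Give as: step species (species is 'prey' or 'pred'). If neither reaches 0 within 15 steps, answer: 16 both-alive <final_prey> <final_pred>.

Answer: 1 pred

Derivation:
Step 1: prey: 6+1-0=7; pred: 6+0-6=0
First extinction: pred at step 1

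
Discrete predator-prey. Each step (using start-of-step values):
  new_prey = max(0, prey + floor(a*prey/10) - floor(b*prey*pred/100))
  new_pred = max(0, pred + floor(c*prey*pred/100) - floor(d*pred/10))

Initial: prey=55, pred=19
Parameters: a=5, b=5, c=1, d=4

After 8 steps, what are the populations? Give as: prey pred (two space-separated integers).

Answer: 11 2

Derivation:
Step 1: prey: 55+27-52=30; pred: 19+10-7=22
Step 2: prey: 30+15-33=12; pred: 22+6-8=20
Step 3: prey: 12+6-12=6; pred: 20+2-8=14
Step 4: prey: 6+3-4=5; pred: 14+0-5=9
Step 5: prey: 5+2-2=5; pred: 9+0-3=6
Step 6: prey: 5+2-1=6; pred: 6+0-2=4
Step 7: prey: 6+3-1=8; pred: 4+0-1=3
Step 8: prey: 8+4-1=11; pred: 3+0-1=2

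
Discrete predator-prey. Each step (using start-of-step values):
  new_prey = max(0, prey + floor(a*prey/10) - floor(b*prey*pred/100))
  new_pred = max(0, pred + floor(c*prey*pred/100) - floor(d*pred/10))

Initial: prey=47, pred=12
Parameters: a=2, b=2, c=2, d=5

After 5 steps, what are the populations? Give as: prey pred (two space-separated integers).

Step 1: prey: 47+9-11=45; pred: 12+11-6=17
Step 2: prey: 45+9-15=39; pred: 17+15-8=24
Step 3: prey: 39+7-18=28; pred: 24+18-12=30
Step 4: prey: 28+5-16=17; pred: 30+16-15=31
Step 5: prey: 17+3-10=10; pred: 31+10-15=26

Answer: 10 26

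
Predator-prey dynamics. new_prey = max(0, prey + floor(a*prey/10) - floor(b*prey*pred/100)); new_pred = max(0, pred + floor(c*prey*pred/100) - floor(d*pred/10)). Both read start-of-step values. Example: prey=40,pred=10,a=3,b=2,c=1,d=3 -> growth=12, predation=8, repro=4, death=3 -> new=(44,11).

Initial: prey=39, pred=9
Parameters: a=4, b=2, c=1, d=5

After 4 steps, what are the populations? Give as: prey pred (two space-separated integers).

Step 1: prey: 39+15-7=47; pred: 9+3-4=8
Step 2: prey: 47+18-7=58; pred: 8+3-4=7
Step 3: prey: 58+23-8=73; pred: 7+4-3=8
Step 4: prey: 73+29-11=91; pred: 8+5-4=9

Answer: 91 9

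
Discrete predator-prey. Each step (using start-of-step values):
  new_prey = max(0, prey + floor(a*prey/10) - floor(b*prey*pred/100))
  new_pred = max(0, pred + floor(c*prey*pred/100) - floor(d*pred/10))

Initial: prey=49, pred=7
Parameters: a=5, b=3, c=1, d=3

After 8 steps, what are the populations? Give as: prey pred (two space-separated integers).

Step 1: prey: 49+24-10=63; pred: 7+3-2=8
Step 2: prey: 63+31-15=79; pred: 8+5-2=11
Step 3: prey: 79+39-26=92; pred: 11+8-3=16
Step 4: prey: 92+46-44=94; pred: 16+14-4=26
Step 5: prey: 94+47-73=68; pred: 26+24-7=43
Step 6: prey: 68+34-87=15; pred: 43+29-12=60
Step 7: prey: 15+7-27=0; pred: 60+9-18=51
Step 8: prey: 0+0-0=0; pred: 51+0-15=36

Answer: 0 36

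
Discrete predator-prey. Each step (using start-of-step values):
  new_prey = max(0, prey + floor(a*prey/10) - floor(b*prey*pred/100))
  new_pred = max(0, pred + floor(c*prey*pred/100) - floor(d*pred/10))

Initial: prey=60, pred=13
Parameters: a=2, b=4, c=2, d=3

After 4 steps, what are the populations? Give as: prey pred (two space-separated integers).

Answer: 0 24

Derivation:
Step 1: prey: 60+12-31=41; pred: 13+15-3=25
Step 2: prey: 41+8-41=8; pred: 25+20-7=38
Step 3: prey: 8+1-12=0; pred: 38+6-11=33
Step 4: prey: 0+0-0=0; pred: 33+0-9=24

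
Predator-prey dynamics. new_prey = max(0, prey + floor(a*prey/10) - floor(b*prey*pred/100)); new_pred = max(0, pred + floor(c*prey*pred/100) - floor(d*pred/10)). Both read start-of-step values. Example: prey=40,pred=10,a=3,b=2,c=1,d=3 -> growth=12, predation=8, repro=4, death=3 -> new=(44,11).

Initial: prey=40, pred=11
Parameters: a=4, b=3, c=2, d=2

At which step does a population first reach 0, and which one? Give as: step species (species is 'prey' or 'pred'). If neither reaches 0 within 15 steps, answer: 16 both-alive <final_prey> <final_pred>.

Answer: 5 prey

Derivation:
Step 1: prey: 40+16-13=43; pred: 11+8-2=17
Step 2: prey: 43+17-21=39; pred: 17+14-3=28
Step 3: prey: 39+15-32=22; pred: 28+21-5=44
Step 4: prey: 22+8-29=1; pred: 44+19-8=55
Step 5: prey: 1+0-1=0; pred: 55+1-11=45
First extinction: prey at step 5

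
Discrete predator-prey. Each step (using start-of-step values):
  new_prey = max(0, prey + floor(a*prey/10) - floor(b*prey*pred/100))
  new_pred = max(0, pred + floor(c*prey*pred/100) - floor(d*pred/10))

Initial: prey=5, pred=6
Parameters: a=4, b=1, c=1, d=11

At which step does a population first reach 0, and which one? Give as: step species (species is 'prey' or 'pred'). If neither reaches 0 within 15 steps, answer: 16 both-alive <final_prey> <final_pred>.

Step 1: prey: 5+2-0=7; pred: 6+0-6=0
First extinction: pred at step 1

Answer: 1 pred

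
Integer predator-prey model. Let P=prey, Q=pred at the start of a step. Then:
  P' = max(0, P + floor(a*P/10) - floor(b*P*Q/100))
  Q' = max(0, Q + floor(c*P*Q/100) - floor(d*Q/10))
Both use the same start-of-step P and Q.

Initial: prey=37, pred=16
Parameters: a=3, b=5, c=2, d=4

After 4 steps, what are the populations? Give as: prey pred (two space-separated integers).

Answer: 1 9

Derivation:
Step 1: prey: 37+11-29=19; pred: 16+11-6=21
Step 2: prey: 19+5-19=5; pred: 21+7-8=20
Step 3: prey: 5+1-5=1; pred: 20+2-8=14
Step 4: prey: 1+0-0=1; pred: 14+0-5=9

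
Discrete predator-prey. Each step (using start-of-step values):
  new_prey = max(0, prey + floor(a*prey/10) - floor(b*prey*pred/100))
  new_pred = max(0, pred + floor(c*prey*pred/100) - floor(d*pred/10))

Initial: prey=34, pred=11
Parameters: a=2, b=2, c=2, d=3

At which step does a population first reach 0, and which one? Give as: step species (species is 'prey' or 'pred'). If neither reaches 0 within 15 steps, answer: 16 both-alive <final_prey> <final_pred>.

Answer: 16 both-alive 2 3

Derivation:
Step 1: prey: 34+6-7=33; pred: 11+7-3=15
Step 2: prey: 33+6-9=30; pred: 15+9-4=20
Step 3: prey: 30+6-12=24; pred: 20+12-6=26
Step 4: prey: 24+4-12=16; pred: 26+12-7=31
Step 5: prey: 16+3-9=10; pred: 31+9-9=31
Step 6: prey: 10+2-6=6; pred: 31+6-9=28
Step 7: prey: 6+1-3=4; pred: 28+3-8=23
Step 8: prey: 4+0-1=3; pred: 23+1-6=18
Step 9: prey: 3+0-1=2; pred: 18+1-5=14
Step 10: prey: 2+0-0=2; pred: 14+0-4=10
Step 11: prey: 2+0-0=2; pred: 10+0-3=7
Step 12: prey: 2+0-0=2; pred: 7+0-2=5
Step 13: prey: 2+0-0=2; pred: 5+0-1=4
Step 14: prey: 2+0-0=2; pred: 4+0-1=3
Step 15: prey: 2+0-0=2; pred: 3+0-0=3
No extinction within 15 steps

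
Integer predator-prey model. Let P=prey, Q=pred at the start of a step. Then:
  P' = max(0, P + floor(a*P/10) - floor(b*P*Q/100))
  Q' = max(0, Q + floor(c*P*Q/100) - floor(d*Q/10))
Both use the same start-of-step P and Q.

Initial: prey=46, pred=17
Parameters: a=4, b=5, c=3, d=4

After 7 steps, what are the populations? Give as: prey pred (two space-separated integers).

Answer: 0 5

Derivation:
Step 1: prey: 46+18-39=25; pred: 17+23-6=34
Step 2: prey: 25+10-42=0; pred: 34+25-13=46
Step 3: prey: 0+0-0=0; pred: 46+0-18=28
Step 4: prey: 0+0-0=0; pred: 28+0-11=17
Step 5: prey: 0+0-0=0; pred: 17+0-6=11
Step 6: prey: 0+0-0=0; pred: 11+0-4=7
Step 7: prey: 0+0-0=0; pred: 7+0-2=5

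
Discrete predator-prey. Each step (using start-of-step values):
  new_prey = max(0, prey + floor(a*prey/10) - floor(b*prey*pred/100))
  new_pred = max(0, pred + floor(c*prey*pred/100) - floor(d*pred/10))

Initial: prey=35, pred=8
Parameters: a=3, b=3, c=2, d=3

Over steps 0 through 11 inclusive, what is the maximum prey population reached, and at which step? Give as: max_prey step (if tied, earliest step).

Answer: 37 1

Derivation:
Step 1: prey: 35+10-8=37; pred: 8+5-2=11
Step 2: prey: 37+11-12=36; pred: 11+8-3=16
Step 3: prey: 36+10-17=29; pred: 16+11-4=23
Step 4: prey: 29+8-20=17; pred: 23+13-6=30
Step 5: prey: 17+5-15=7; pred: 30+10-9=31
Step 6: prey: 7+2-6=3; pred: 31+4-9=26
Step 7: prey: 3+0-2=1; pred: 26+1-7=20
Step 8: prey: 1+0-0=1; pred: 20+0-6=14
Step 9: prey: 1+0-0=1; pred: 14+0-4=10
Step 10: prey: 1+0-0=1; pred: 10+0-3=7
Step 11: prey: 1+0-0=1; pred: 7+0-2=5
Max prey = 37 at step 1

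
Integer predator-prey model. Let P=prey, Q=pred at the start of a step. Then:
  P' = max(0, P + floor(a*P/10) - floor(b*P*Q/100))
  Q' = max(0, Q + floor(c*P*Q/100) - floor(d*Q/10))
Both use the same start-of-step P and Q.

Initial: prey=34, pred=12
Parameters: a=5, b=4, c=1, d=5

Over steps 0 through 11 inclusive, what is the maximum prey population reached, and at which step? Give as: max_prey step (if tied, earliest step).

Step 1: prey: 34+17-16=35; pred: 12+4-6=10
Step 2: prey: 35+17-14=38; pred: 10+3-5=8
Step 3: prey: 38+19-12=45; pred: 8+3-4=7
Step 4: prey: 45+22-12=55; pred: 7+3-3=7
Step 5: prey: 55+27-15=67; pred: 7+3-3=7
Step 6: prey: 67+33-18=82; pred: 7+4-3=8
Step 7: prey: 82+41-26=97; pred: 8+6-4=10
Step 8: prey: 97+48-38=107; pred: 10+9-5=14
Step 9: prey: 107+53-59=101; pred: 14+14-7=21
Step 10: prey: 101+50-84=67; pred: 21+21-10=32
Step 11: prey: 67+33-85=15; pred: 32+21-16=37
Max prey = 107 at step 8

Answer: 107 8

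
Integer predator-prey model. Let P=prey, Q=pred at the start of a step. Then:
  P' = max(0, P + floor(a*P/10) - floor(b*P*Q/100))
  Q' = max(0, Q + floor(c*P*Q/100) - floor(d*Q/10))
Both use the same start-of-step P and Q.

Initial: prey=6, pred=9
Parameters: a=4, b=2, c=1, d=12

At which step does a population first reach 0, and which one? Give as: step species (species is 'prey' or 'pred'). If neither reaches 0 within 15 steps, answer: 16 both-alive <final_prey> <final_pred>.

Answer: 1 pred

Derivation:
Step 1: prey: 6+2-1=7; pred: 9+0-10=0
First extinction: pred at step 1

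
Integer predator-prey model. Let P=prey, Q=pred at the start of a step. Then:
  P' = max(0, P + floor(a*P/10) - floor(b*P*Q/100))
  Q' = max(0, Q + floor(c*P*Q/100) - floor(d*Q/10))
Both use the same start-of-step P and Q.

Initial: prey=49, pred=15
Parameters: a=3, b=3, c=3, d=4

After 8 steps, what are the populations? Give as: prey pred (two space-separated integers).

Step 1: prey: 49+14-22=41; pred: 15+22-6=31
Step 2: prey: 41+12-38=15; pred: 31+38-12=57
Step 3: prey: 15+4-25=0; pred: 57+25-22=60
Step 4: prey: 0+0-0=0; pred: 60+0-24=36
Step 5: prey: 0+0-0=0; pred: 36+0-14=22
Step 6: prey: 0+0-0=0; pred: 22+0-8=14
Step 7: prey: 0+0-0=0; pred: 14+0-5=9
Step 8: prey: 0+0-0=0; pred: 9+0-3=6

Answer: 0 6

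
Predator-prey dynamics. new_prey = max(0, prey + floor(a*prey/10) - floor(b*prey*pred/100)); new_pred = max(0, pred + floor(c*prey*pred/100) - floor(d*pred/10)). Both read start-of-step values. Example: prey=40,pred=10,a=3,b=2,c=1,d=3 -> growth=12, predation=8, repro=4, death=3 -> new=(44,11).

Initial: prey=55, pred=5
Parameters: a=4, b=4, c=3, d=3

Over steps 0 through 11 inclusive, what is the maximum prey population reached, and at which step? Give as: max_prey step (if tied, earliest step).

Answer: 66 1

Derivation:
Step 1: prey: 55+22-11=66; pred: 5+8-1=12
Step 2: prey: 66+26-31=61; pred: 12+23-3=32
Step 3: prey: 61+24-78=7; pred: 32+58-9=81
Step 4: prey: 7+2-22=0; pred: 81+17-24=74
Step 5: prey: 0+0-0=0; pred: 74+0-22=52
Step 6: prey: 0+0-0=0; pred: 52+0-15=37
Step 7: prey: 0+0-0=0; pred: 37+0-11=26
Step 8: prey: 0+0-0=0; pred: 26+0-7=19
Step 9: prey: 0+0-0=0; pred: 19+0-5=14
Step 10: prey: 0+0-0=0; pred: 14+0-4=10
Step 11: prey: 0+0-0=0; pred: 10+0-3=7
Max prey = 66 at step 1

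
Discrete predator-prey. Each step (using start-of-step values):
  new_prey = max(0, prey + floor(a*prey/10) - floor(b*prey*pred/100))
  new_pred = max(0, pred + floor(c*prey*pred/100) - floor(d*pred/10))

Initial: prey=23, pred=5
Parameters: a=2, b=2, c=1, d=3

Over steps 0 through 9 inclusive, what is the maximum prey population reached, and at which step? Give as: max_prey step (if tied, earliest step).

Answer: 52 9

Derivation:
Step 1: prey: 23+4-2=25; pred: 5+1-1=5
Step 2: prey: 25+5-2=28; pred: 5+1-1=5
Step 3: prey: 28+5-2=31; pred: 5+1-1=5
Step 4: prey: 31+6-3=34; pred: 5+1-1=5
Step 5: prey: 34+6-3=37; pred: 5+1-1=5
Step 6: prey: 37+7-3=41; pred: 5+1-1=5
Step 7: prey: 41+8-4=45; pred: 5+2-1=6
Step 8: prey: 45+9-5=49; pred: 6+2-1=7
Step 9: prey: 49+9-6=52; pred: 7+3-2=8
Max prey = 52 at step 9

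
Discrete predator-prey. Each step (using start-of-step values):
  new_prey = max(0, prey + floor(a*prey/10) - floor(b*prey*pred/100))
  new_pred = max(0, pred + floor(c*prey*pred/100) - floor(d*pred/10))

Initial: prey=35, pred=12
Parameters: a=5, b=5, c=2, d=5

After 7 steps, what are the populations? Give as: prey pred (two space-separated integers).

Step 1: prey: 35+17-21=31; pred: 12+8-6=14
Step 2: prey: 31+15-21=25; pred: 14+8-7=15
Step 3: prey: 25+12-18=19; pred: 15+7-7=15
Step 4: prey: 19+9-14=14; pred: 15+5-7=13
Step 5: prey: 14+7-9=12; pred: 13+3-6=10
Step 6: prey: 12+6-6=12; pred: 10+2-5=7
Step 7: prey: 12+6-4=14; pred: 7+1-3=5

Answer: 14 5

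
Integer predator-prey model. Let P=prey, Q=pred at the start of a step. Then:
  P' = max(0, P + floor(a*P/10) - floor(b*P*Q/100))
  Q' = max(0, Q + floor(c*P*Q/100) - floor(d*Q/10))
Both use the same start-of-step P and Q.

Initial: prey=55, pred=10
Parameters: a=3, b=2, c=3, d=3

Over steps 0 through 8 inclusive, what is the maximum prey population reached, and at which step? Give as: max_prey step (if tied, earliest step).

Step 1: prey: 55+16-11=60; pred: 10+16-3=23
Step 2: prey: 60+18-27=51; pred: 23+41-6=58
Step 3: prey: 51+15-59=7; pred: 58+88-17=129
Step 4: prey: 7+2-18=0; pred: 129+27-38=118
Step 5: prey: 0+0-0=0; pred: 118+0-35=83
Step 6: prey: 0+0-0=0; pred: 83+0-24=59
Step 7: prey: 0+0-0=0; pred: 59+0-17=42
Step 8: prey: 0+0-0=0; pred: 42+0-12=30
Max prey = 60 at step 1

Answer: 60 1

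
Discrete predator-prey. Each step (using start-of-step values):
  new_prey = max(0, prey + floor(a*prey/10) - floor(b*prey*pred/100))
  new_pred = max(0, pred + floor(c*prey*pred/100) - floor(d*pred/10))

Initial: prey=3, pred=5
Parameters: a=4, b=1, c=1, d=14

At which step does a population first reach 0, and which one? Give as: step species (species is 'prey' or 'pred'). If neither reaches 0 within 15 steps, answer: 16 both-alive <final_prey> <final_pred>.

Answer: 1 pred

Derivation:
Step 1: prey: 3+1-0=4; pred: 5+0-7=0
First extinction: pred at step 1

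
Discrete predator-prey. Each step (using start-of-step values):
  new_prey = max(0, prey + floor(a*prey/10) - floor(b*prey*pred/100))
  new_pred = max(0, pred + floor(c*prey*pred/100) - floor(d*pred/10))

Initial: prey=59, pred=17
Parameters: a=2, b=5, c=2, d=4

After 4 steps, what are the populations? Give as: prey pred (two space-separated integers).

Step 1: prey: 59+11-50=20; pred: 17+20-6=31
Step 2: prey: 20+4-31=0; pred: 31+12-12=31
Step 3: prey: 0+0-0=0; pred: 31+0-12=19
Step 4: prey: 0+0-0=0; pred: 19+0-7=12

Answer: 0 12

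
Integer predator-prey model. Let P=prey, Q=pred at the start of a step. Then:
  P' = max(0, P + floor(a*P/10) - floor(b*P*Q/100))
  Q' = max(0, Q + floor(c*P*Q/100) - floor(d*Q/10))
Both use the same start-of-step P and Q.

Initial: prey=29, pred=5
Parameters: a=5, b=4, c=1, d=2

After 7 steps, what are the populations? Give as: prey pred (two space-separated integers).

Answer: 55 40

Derivation:
Step 1: prey: 29+14-5=38; pred: 5+1-1=5
Step 2: prey: 38+19-7=50; pred: 5+1-1=5
Step 3: prey: 50+25-10=65; pred: 5+2-1=6
Step 4: prey: 65+32-15=82; pred: 6+3-1=8
Step 5: prey: 82+41-26=97; pred: 8+6-1=13
Step 6: prey: 97+48-50=95; pred: 13+12-2=23
Step 7: prey: 95+47-87=55; pred: 23+21-4=40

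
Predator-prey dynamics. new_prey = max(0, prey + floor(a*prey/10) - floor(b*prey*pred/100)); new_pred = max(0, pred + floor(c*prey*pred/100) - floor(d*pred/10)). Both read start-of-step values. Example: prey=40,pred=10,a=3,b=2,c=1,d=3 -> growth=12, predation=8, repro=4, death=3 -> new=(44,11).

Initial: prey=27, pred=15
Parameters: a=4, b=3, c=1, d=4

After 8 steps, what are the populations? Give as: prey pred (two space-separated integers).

Step 1: prey: 27+10-12=25; pred: 15+4-6=13
Step 2: prey: 25+10-9=26; pred: 13+3-5=11
Step 3: prey: 26+10-8=28; pred: 11+2-4=9
Step 4: prey: 28+11-7=32; pred: 9+2-3=8
Step 5: prey: 32+12-7=37; pred: 8+2-3=7
Step 6: prey: 37+14-7=44; pred: 7+2-2=7
Step 7: prey: 44+17-9=52; pred: 7+3-2=8
Step 8: prey: 52+20-12=60; pred: 8+4-3=9

Answer: 60 9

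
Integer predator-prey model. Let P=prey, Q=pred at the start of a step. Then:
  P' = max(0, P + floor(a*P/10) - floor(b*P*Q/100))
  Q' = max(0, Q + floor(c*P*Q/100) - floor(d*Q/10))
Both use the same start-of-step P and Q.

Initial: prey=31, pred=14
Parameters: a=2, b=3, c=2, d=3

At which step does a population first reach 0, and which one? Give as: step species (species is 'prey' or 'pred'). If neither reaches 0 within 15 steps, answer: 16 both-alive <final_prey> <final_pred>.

Answer: 16 both-alive 3 3

Derivation:
Step 1: prey: 31+6-13=24; pred: 14+8-4=18
Step 2: prey: 24+4-12=16; pred: 18+8-5=21
Step 3: prey: 16+3-10=9; pred: 21+6-6=21
Step 4: prey: 9+1-5=5; pred: 21+3-6=18
Step 5: prey: 5+1-2=4; pred: 18+1-5=14
Step 6: prey: 4+0-1=3; pred: 14+1-4=11
Step 7: prey: 3+0-0=3; pred: 11+0-3=8
Step 8: prey: 3+0-0=3; pred: 8+0-2=6
Step 9: prey: 3+0-0=3; pred: 6+0-1=5
Step 10: prey: 3+0-0=3; pred: 5+0-1=4
Step 11: prey: 3+0-0=3; pred: 4+0-1=3
Step 12: prey: 3+0-0=3; pred: 3+0-0=3
Steps 13-15: state stable at prey=3, pred=3 (no change)
No extinction within 15 steps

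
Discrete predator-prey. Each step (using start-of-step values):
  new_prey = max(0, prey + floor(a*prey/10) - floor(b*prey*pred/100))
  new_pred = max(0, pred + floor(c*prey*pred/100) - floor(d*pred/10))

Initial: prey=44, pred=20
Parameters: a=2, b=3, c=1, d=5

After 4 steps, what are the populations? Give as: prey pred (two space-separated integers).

Step 1: prey: 44+8-26=26; pred: 20+8-10=18
Step 2: prey: 26+5-14=17; pred: 18+4-9=13
Step 3: prey: 17+3-6=14; pred: 13+2-6=9
Step 4: prey: 14+2-3=13; pred: 9+1-4=6

Answer: 13 6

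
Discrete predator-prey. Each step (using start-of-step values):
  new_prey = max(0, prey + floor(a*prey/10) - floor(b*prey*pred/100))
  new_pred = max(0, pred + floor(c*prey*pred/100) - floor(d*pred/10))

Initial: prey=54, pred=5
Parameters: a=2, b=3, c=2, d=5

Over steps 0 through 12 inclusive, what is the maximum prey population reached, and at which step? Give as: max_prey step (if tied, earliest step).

Step 1: prey: 54+10-8=56; pred: 5+5-2=8
Step 2: prey: 56+11-13=54; pred: 8+8-4=12
Step 3: prey: 54+10-19=45; pred: 12+12-6=18
Step 4: prey: 45+9-24=30; pred: 18+16-9=25
Step 5: prey: 30+6-22=14; pred: 25+15-12=28
Step 6: prey: 14+2-11=5; pred: 28+7-14=21
Step 7: prey: 5+1-3=3; pred: 21+2-10=13
Step 8: prey: 3+0-1=2; pred: 13+0-6=7
Step 9: prey: 2+0-0=2; pred: 7+0-3=4
Step 10: prey: 2+0-0=2; pred: 4+0-2=2
Step 11: prey: 2+0-0=2; pred: 2+0-1=1
Step 12: prey: 2+0-0=2; pred: 1+0-0=1
Max prey = 56 at step 1

Answer: 56 1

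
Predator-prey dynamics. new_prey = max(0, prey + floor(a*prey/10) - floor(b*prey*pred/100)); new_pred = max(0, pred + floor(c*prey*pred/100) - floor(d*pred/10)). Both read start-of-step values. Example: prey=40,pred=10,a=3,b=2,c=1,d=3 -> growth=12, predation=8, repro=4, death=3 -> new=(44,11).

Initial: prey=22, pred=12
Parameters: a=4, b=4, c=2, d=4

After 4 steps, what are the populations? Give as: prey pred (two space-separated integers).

Answer: 15 11

Derivation:
Step 1: prey: 22+8-10=20; pred: 12+5-4=13
Step 2: prey: 20+8-10=18; pred: 13+5-5=13
Step 3: prey: 18+7-9=16; pred: 13+4-5=12
Step 4: prey: 16+6-7=15; pred: 12+3-4=11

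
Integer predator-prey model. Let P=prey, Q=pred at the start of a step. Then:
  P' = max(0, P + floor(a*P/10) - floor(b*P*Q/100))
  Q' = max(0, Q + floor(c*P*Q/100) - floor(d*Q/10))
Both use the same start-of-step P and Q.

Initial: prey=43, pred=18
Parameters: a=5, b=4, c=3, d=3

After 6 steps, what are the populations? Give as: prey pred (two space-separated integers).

Answer: 0 18

Derivation:
Step 1: prey: 43+21-30=34; pred: 18+23-5=36
Step 2: prey: 34+17-48=3; pred: 36+36-10=62
Step 3: prey: 3+1-7=0; pred: 62+5-18=49
Step 4: prey: 0+0-0=0; pred: 49+0-14=35
Step 5: prey: 0+0-0=0; pred: 35+0-10=25
Step 6: prey: 0+0-0=0; pred: 25+0-7=18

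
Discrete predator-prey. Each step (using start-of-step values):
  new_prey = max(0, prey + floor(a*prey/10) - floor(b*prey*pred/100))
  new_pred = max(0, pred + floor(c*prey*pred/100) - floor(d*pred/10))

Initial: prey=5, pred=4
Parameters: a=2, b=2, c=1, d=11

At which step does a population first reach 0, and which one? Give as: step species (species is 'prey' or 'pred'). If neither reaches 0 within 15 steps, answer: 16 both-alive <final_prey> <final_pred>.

Step 1: prey: 5+1-0=6; pred: 4+0-4=0
First extinction: pred at step 1

Answer: 1 pred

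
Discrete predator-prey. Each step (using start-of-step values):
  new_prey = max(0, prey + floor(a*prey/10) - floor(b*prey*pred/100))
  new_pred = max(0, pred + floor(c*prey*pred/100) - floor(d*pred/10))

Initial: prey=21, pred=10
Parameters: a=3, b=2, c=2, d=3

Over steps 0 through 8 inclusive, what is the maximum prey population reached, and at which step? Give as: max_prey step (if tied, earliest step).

Answer: 25 3

Derivation:
Step 1: prey: 21+6-4=23; pred: 10+4-3=11
Step 2: prey: 23+6-5=24; pred: 11+5-3=13
Step 3: prey: 24+7-6=25; pred: 13+6-3=16
Step 4: prey: 25+7-8=24; pred: 16+8-4=20
Step 5: prey: 24+7-9=22; pred: 20+9-6=23
Step 6: prey: 22+6-10=18; pred: 23+10-6=27
Step 7: prey: 18+5-9=14; pred: 27+9-8=28
Step 8: prey: 14+4-7=11; pred: 28+7-8=27
Max prey = 25 at step 3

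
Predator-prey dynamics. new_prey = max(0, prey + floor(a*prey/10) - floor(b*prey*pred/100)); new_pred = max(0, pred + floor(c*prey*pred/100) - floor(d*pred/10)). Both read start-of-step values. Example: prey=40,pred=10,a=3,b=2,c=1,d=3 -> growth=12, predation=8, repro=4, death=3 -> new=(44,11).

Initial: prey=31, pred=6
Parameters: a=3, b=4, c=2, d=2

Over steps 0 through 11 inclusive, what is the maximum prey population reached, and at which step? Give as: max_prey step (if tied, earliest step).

Answer: 33 1

Derivation:
Step 1: prey: 31+9-7=33; pred: 6+3-1=8
Step 2: prey: 33+9-10=32; pred: 8+5-1=12
Step 3: prey: 32+9-15=26; pred: 12+7-2=17
Step 4: prey: 26+7-17=16; pred: 17+8-3=22
Step 5: prey: 16+4-14=6; pred: 22+7-4=25
Step 6: prey: 6+1-6=1; pred: 25+3-5=23
Step 7: prey: 1+0-0=1; pred: 23+0-4=19
Step 8: prey: 1+0-0=1; pred: 19+0-3=16
Step 9: prey: 1+0-0=1; pred: 16+0-3=13
Step 10: prey: 1+0-0=1; pred: 13+0-2=11
Step 11: prey: 1+0-0=1; pred: 11+0-2=9
Max prey = 33 at step 1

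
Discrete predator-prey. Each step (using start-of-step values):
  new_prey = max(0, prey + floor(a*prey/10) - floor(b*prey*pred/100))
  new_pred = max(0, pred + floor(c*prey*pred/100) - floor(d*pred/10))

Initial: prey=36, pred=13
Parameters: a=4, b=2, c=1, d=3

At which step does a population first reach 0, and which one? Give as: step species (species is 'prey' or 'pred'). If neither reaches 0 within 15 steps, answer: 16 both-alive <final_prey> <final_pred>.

Step 1: prey: 36+14-9=41; pred: 13+4-3=14
Step 2: prey: 41+16-11=46; pred: 14+5-4=15
Step 3: prey: 46+18-13=51; pred: 15+6-4=17
Step 4: prey: 51+20-17=54; pred: 17+8-5=20
Step 5: prey: 54+21-21=54; pred: 20+10-6=24
Step 6: prey: 54+21-25=50; pred: 24+12-7=29
Step 7: prey: 50+20-29=41; pred: 29+14-8=35
Step 8: prey: 41+16-28=29; pred: 35+14-10=39
Step 9: prey: 29+11-22=18; pred: 39+11-11=39
Step 10: prey: 18+7-14=11; pred: 39+7-11=35
Step 11: prey: 11+4-7=8; pred: 35+3-10=28
Step 12: prey: 8+3-4=7; pred: 28+2-8=22
Step 13: prey: 7+2-3=6; pred: 22+1-6=17
Step 14: prey: 6+2-2=6; pred: 17+1-5=13
Step 15: prey: 6+2-1=7; pred: 13+0-3=10
No extinction within 15 steps

Answer: 16 both-alive 7 10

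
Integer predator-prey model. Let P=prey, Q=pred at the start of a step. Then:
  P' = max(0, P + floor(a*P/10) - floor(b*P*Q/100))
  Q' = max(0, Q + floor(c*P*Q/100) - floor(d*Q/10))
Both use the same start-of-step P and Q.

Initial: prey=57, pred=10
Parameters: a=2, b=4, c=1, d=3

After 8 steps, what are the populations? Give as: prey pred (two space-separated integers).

Answer: 7 5

Derivation:
Step 1: prey: 57+11-22=46; pred: 10+5-3=12
Step 2: prey: 46+9-22=33; pred: 12+5-3=14
Step 3: prey: 33+6-18=21; pred: 14+4-4=14
Step 4: prey: 21+4-11=14; pred: 14+2-4=12
Step 5: prey: 14+2-6=10; pred: 12+1-3=10
Step 6: prey: 10+2-4=8; pred: 10+1-3=8
Step 7: prey: 8+1-2=7; pred: 8+0-2=6
Step 8: prey: 7+1-1=7; pred: 6+0-1=5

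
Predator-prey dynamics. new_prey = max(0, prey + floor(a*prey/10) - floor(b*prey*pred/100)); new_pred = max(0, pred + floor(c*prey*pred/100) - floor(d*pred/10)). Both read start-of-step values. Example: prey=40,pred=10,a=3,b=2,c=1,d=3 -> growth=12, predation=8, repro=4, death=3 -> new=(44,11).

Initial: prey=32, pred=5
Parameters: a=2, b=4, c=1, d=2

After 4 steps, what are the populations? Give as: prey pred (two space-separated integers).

Step 1: prey: 32+6-6=32; pred: 5+1-1=5
Step 2: prey: 32+6-6=32; pred: 5+1-1=5
Step 3: prey: 32+6-6=32; pred: 5+1-1=5
Step 4: prey: 32+6-6=32; pred: 5+1-1=5

Answer: 32 5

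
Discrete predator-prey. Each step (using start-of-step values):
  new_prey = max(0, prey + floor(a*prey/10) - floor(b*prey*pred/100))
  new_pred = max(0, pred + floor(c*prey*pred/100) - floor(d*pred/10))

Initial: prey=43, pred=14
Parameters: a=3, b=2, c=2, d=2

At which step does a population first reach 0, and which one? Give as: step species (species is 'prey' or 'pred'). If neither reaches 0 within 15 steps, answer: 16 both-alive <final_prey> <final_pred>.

Answer: 5 prey

Derivation:
Step 1: prey: 43+12-12=43; pred: 14+12-2=24
Step 2: prey: 43+12-20=35; pred: 24+20-4=40
Step 3: prey: 35+10-28=17; pred: 40+28-8=60
Step 4: prey: 17+5-20=2; pred: 60+20-12=68
Step 5: prey: 2+0-2=0; pred: 68+2-13=57
First extinction: prey at step 5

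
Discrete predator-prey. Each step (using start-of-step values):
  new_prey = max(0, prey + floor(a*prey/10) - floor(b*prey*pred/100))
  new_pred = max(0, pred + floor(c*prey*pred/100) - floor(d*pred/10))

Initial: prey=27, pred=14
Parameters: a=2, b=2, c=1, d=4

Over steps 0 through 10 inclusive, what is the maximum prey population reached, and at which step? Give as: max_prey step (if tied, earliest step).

Step 1: prey: 27+5-7=25; pred: 14+3-5=12
Step 2: prey: 25+5-6=24; pred: 12+3-4=11
Step 3: prey: 24+4-5=23; pred: 11+2-4=9
Step 4: prey: 23+4-4=23; pred: 9+2-3=8
Step 5: prey: 23+4-3=24; pred: 8+1-3=6
Step 6: prey: 24+4-2=26; pred: 6+1-2=5
Step 7: prey: 26+5-2=29; pred: 5+1-2=4
Step 8: prey: 29+5-2=32; pred: 4+1-1=4
Step 9: prey: 32+6-2=36; pred: 4+1-1=4
Step 10: prey: 36+7-2=41; pred: 4+1-1=4
Max prey = 41 at step 10

Answer: 41 10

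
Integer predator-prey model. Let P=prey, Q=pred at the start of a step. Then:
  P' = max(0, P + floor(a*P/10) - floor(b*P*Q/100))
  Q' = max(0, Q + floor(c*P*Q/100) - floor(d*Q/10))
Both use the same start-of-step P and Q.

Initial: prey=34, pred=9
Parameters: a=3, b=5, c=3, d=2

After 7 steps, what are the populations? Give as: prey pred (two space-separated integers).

Step 1: prey: 34+10-15=29; pred: 9+9-1=17
Step 2: prey: 29+8-24=13; pred: 17+14-3=28
Step 3: prey: 13+3-18=0; pred: 28+10-5=33
Step 4: prey: 0+0-0=0; pred: 33+0-6=27
Step 5: prey: 0+0-0=0; pred: 27+0-5=22
Step 6: prey: 0+0-0=0; pred: 22+0-4=18
Step 7: prey: 0+0-0=0; pred: 18+0-3=15

Answer: 0 15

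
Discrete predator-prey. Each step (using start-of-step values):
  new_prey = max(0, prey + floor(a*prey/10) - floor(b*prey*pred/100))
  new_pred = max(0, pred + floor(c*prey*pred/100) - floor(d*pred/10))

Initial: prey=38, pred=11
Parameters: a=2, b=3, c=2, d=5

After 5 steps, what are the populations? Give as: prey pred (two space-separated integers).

Answer: 10 10

Derivation:
Step 1: prey: 38+7-12=33; pred: 11+8-5=14
Step 2: prey: 33+6-13=26; pred: 14+9-7=16
Step 3: prey: 26+5-12=19; pred: 16+8-8=16
Step 4: prey: 19+3-9=13; pred: 16+6-8=14
Step 5: prey: 13+2-5=10; pred: 14+3-7=10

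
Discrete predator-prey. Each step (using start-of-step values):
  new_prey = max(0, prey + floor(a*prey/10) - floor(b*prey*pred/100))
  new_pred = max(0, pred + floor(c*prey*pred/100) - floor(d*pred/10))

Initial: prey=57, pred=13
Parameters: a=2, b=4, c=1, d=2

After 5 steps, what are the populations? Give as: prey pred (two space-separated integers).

Answer: 1 15

Derivation:
Step 1: prey: 57+11-29=39; pred: 13+7-2=18
Step 2: prey: 39+7-28=18; pred: 18+7-3=22
Step 3: prey: 18+3-15=6; pred: 22+3-4=21
Step 4: prey: 6+1-5=2; pred: 21+1-4=18
Step 5: prey: 2+0-1=1; pred: 18+0-3=15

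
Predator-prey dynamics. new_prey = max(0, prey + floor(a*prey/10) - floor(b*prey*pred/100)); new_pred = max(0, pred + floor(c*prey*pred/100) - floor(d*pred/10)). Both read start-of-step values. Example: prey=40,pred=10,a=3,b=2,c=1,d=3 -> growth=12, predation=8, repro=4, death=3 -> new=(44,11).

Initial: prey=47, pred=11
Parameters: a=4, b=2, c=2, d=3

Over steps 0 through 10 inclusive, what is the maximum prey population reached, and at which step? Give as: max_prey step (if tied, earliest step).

Step 1: prey: 47+18-10=55; pred: 11+10-3=18
Step 2: prey: 55+22-19=58; pred: 18+19-5=32
Step 3: prey: 58+23-37=44; pred: 32+37-9=60
Step 4: prey: 44+17-52=9; pred: 60+52-18=94
Step 5: prey: 9+3-16=0; pred: 94+16-28=82
Step 6: prey: 0+0-0=0; pred: 82+0-24=58
Step 7: prey: 0+0-0=0; pred: 58+0-17=41
Step 8: prey: 0+0-0=0; pred: 41+0-12=29
Step 9: prey: 0+0-0=0; pred: 29+0-8=21
Step 10: prey: 0+0-0=0; pred: 21+0-6=15
Max prey = 58 at step 2

Answer: 58 2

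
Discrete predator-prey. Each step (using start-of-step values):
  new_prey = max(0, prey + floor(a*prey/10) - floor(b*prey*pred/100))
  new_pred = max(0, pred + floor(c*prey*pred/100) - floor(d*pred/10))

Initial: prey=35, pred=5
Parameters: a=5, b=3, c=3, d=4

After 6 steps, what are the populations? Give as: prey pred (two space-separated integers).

Answer: 0 69

Derivation:
Step 1: prey: 35+17-5=47; pred: 5+5-2=8
Step 2: prey: 47+23-11=59; pred: 8+11-3=16
Step 3: prey: 59+29-28=60; pred: 16+28-6=38
Step 4: prey: 60+30-68=22; pred: 38+68-15=91
Step 5: prey: 22+11-60=0; pred: 91+60-36=115
Step 6: prey: 0+0-0=0; pred: 115+0-46=69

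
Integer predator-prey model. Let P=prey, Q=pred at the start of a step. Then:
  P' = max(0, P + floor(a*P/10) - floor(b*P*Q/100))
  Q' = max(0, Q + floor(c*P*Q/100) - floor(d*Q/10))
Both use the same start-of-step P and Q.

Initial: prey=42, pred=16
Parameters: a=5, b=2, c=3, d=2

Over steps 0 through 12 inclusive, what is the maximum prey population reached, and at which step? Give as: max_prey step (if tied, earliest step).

Step 1: prey: 42+21-13=50; pred: 16+20-3=33
Step 2: prey: 50+25-33=42; pred: 33+49-6=76
Step 3: prey: 42+21-63=0; pred: 76+95-15=156
Step 4: prey: 0+0-0=0; pred: 156+0-31=125
Step 5: prey: 0+0-0=0; pred: 125+0-25=100
Step 6: prey: 0+0-0=0; pred: 100+0-20=80
Step 7: prey: 0+0-0=0; pred: 80+0-16=64
Step 8: prey: 0+0-0=0; pred: 64+0-12=52
Step 9: prey: 0+0-0=0; pred: 52+0-10=42
Step 10: prey: 0+0-0=0; pred: 42+0-8=34
Step 11: prey: 0+0-0=0; pred: 34+0-6=28
Step 12: prey: 0+0-0=0; pred: 28+0-5=23
Max prey = 50 at step 1

Answer: 50 1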